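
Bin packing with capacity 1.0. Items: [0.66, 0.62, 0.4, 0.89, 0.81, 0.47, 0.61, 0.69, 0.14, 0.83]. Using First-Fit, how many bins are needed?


Place items sequentially using First-Fit:
  Item 0.66 -> new Bin 1
  Item 0.62 -> new Bin 2
  Item 0.4 -> new Bin 3
  Item 0.89 -> new Bin 4
  Item 0.81 -> new Bin 5
  Item 0.47 -> Bin 3 (now 0.87)
  Item 0.61 -> new Bin 6
  Item 0.69 -> new Bin 7
  Item 0.14 -> Bin 1 (now 0.8)
  Item 0.83 -> new Bin 8
Total bins used = 8

8


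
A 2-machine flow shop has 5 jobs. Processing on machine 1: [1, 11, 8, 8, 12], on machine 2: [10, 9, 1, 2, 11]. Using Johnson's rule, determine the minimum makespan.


Apply Johnson's rule:
  Group 1 (a <= b): [(1, 1, 10)]
  Group 2 (a > b): [(5, 12, 11), (2, 11, 9), (4, 8, 2), (3, 8, 1)]
Optimal job order: [1, 5, 2, 4, 3]
Schedule:
  Job 1: M1 done at 1, M2 done at 11
  Job 5: M1 done at 13, M2 done at 24
  Job 2: M1 done at 24, M2 done at 33
  Job 4: M1 done at 32, M2 done at 35
  Job 3: M1 done at 40, M2 done at 41
Makespan = 41

41


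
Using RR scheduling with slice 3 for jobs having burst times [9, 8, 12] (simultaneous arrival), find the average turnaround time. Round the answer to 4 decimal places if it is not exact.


Time quantum = 3
Execution trace:
  J1 runs 3 units, time = 3
  J2 runs 3 units, time = 6
  J3 runs 3 units, time = 9
  J1 runs 3 units, time = 12
  J2 runs 3 units, time = 15
  J3 runs 3 units, time = 18
  J1 runs 3 units, time = 21
  J2 runs 2 units, time = 23
  J3 runs 3 units, time = 26
  J3 runs 3 units, time = 29
Finish times: [21, 23, 29]
Average turnaround = 73/3 = 24.3333

24.3333


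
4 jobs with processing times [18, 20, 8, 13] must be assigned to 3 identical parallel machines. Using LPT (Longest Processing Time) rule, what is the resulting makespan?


Sort jobs in decreasing order (LPT): [20, 18, 13, 8]
Assign each job to the least loaded machine:
  Machine 1: jobs [20], load = 20
  Machine 2: jobs [18], load = 18
  Machine 3: jobs [13, 8], load = 21
Makespan = max load = 21

21


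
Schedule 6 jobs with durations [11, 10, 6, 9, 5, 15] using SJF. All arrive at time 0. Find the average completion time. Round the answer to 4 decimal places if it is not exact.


SJF order (ascending): [5, 6, 9, 10, 11, 15]
Completion times:
  Job 1: burst=5, C=5
  Job 2: burst=6, C=11
  Job 3: burst=9, C=20
  Job 4: burst=10, C=30
  Job 5: burst=11, C=41
  Job 6: burst=15, C=56
Average completion = 163/6 = 27.1667

27.1667


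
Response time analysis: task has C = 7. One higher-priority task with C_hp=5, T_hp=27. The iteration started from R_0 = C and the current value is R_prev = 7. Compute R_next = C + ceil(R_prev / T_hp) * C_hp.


R_next = C + ceil(R_prev / T_hp) * C_hp
ceil(7 / 27) = ceil(0.2593) = 1
Interference = 1 * 5 = 5
R_next = 7 + 5 = 12

12


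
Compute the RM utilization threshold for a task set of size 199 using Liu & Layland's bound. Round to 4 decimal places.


Compute 2^(1/199) = 1.0034892249
Subtract 1: 1.0034892249 - 1 = 0.0034892249
Multiply by n: 199 * 0.0034892249 = 0.6943557551
Round to 4 dp: 0.6944

0.6944


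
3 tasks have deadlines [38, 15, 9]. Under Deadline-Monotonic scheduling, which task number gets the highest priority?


Sort tasks by relative deadline (ascending):
  Task 3: deadline = 9
  Task 2: deadline = 15
  Task 1: deadline = 38
Priority order (highest first): [3, 2, 1]
Highest priority task = 3

3


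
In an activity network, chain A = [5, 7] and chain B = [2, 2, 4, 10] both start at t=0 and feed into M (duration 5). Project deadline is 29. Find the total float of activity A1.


Forward pass: ES(A1) = sum of predecessors on chain A = 0
EF = ES + duration = 0 + 5 = 5
Backward pass: LF(M) = deadline = 29; LS(M) = 29 - 5 = 24
LF(A1) = LS(M) - sum(successors on chain A) = 24 - 7 = 17
LS = LF - duration = 17 - 5 = 12
Total float = LS - ES = 12 - 0 = 12

12


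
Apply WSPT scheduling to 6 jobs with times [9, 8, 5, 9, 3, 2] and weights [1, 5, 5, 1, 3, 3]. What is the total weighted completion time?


Compute p/w ratios and sort ascending (WSPT): [(2, 3), (5, 5), (3, 3), (8, 5), (9, 1), (9, 1)]
Compute weighted completion times:
  Job (p=2,w=3): C=2, w*C=3*2=6
  Job (p=5,w=5): C=7, w*C=5*7=35
  Job (p=3,w=3): C=10, w*C=3*10=30
  Job (p=8,w=5): C=18, w*C=5*18=90
  Job (p=9,w=1): C=27, w*C=1*27=27
  Job (p=9,w=1): C=36, w*C=1*36=36
Total weighted completion time = 224

224


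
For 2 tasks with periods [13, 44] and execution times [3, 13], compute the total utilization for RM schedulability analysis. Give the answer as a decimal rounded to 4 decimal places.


Compute individual utilizations (exact fractions):
  Task 1: C/T = 3/13 (approx. 0.2308)
  Task 2: C/T = 13/44 (approx. 0.2955)
Total utilization U = 3/13 + 13/44 = 301/572
Rounded to 4 decimal places: U = 0.5262
RM (Liu & Layland) bound for 2 tasks = 0.828427; compare with U = 301/572 (approx. 0.526224)
U <= bound, so schedulable by RM sufficient condition.

0.5262


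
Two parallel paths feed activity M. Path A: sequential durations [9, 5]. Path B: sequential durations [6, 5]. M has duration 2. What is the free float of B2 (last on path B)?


ES(B2) = sum of predecessors on chain B = 6
EF(B2) = ES + duration = 6 + 5 = 11
Successor of B2 is M. ES(M) = max(sum(A), sum(B)) = max(14, 11) = 14
Free float = ES(successor) - EF(current) = 14 - 11 = 3

3


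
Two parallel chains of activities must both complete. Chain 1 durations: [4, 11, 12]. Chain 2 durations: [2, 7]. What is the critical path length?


Path A total = 4 + 11 + 12 = 27
Path B total = 2 + 7 = 9
Critical path = longest path = max(27, 9) = 27

27


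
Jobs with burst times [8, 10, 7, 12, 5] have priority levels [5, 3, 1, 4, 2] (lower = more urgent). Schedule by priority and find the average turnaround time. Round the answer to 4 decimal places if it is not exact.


Sort by priority (ascending = highest first):
Order: [(1, 7), (2, 5), (3, 10), (4, 12), (5, 8)]
Completion times:
  Priority 1, burst=7, C=7
  Priority 2, burst=5, C=12
  Priority 3, burst=10, C=22
  Priority 4, burst=12, C=34
  Priority 5, burst=8, C=42
Average turnaround = 117/5 = 23.4

23.4


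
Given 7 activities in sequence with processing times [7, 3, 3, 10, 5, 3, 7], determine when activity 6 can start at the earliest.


Activity 6 starts after activities 1 through 5 complete.
Predecessor durations: [7, 3, 3, 10, 5]
ES = 7 + 3 + 3 + 10 + 5 = 28

28


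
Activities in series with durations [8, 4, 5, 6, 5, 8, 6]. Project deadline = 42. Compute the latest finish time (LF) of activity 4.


LF(activity 4) = deadline - sum of successor durations
Successors: activities 5 through 7 with durations [5, 8, 6]
Sum of successor durations = 19
LF = 42 - 19 = 23

23


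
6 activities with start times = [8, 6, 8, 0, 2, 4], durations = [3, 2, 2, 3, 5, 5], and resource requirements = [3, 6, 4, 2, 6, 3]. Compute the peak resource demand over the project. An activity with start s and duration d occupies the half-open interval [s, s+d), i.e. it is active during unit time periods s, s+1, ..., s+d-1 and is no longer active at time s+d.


Each activity i is active on [start_i, start_i + duration_i).
Compute total resource usage per time slot:
  t=0: active resources = [2], total = 2
  t=1: active resources = [2], total = 2
  t=2: active resources = [2, 6], total = 8
  t=3: active resources = [6], total = 6
  t=4: active resources = [6, 3], total = 9
  t=5: active resources = [6, 3], total = 9
  t=6: active resources = [6, 6, 3], total = 15
  t=7: active resources = [6, 3], total = 9
  t=8: active resources = [3, 4, 3], total = 10
  t=9: active resources = [3, 4], total = 7
  t=10: active resources = [3], total = 3
Peak resource demand = 15

15


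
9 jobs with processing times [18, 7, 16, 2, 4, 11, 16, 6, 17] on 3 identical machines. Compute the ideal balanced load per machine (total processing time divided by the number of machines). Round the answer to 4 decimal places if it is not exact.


Total processing time = 18 + 7 + 16 + 2 + 4 + 11 + 16 + 6 + 17 = 97
Number of machines = 3
Ideal balanced load = 97 / 3 = 32.3333

32.3333


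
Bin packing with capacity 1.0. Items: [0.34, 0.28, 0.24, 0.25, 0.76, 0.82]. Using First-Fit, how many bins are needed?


Place items sequentially using First-Fit:
  Item 0.34 -> new Bin 1
  Item 0.28 -> Bin 1 (now 0.62)
  Item 0.24 -> Bin 1 (now 0.86)
  Item 0.25 -> new Bin 2
  Item 0.76 -> new Bin 3
  Item 0.82 -> new Bin 4
Total bins used = 4

4


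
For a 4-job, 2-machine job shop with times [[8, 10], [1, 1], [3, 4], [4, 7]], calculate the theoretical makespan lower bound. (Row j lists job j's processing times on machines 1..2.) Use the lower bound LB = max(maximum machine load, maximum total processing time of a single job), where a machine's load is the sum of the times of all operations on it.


Machine loads:
  Machine 1: 8 + 1 + 3 + 4 = 16
  Machine 2: 10 + 1 + 4 + 7 = 22
Max machine load = 22
Job totals:
  Job 1: 18
  Job 2: 2
  Job 3: 7
  Job 4: 11
Max job total = 18
Lower bound = max(22, 18) = 22

22


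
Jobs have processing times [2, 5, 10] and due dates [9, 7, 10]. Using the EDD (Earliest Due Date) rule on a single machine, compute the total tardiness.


Sort by due date (EDD order): [(5, 7), (2, 9), (10, 10)]
Compute completion times and tardiness:
  Job 1: p=5, d=7, C=5, tardiness=max(0,5-7)=0
  Job 2: p=2, d=9, C=7, tardiness=max(0,7-9)=0
  Job 3: p=10, d=10, C=17, tardiness=max(0,17-10)=7
Total tardiness = 7

7


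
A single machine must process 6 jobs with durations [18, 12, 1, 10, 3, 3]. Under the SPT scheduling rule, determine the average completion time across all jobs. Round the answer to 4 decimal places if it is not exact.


Sort jobs by processing time (SPT order): [1, 3, 3, 10, 12, 18]
Compute completion times sequentially:
  Job 1: processing = 1, completes at 1
  Job 2: processing = 3, completes at 4
  Job 3: processing = 3, completes at 7
  Job 4: processing = 10, completes at 17
  Job 5: processing = 12, completes at 29
  Job 6: processing = 18, completes at 47
Sum of completion times = 105
Average completion time = 105/6 = 17.5

17.5


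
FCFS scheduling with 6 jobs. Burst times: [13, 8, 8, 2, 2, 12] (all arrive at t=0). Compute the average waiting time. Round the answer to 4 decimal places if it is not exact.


FCFS order (as given): [13, 8, 8, 2, 2, 12]
Waiting times:
  Job 1: wait = 0
  Job 2: wait = 13
  Job 3: wait = 21
  Job 4: wait = 29
  Job 5: wait = 31
  Job 6: wait = 33
Sum of waiting times = 127
Average waiting time = 127/6 = 21.1667

21.1667


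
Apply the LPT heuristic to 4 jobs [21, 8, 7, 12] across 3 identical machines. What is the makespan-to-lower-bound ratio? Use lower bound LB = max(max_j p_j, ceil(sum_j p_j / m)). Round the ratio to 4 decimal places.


LPT order: [21, 12, 8, 7]
Machine loads after assignment: [21, 12, 15]
LPT makespan = 21
Lower bound = max(max_job, ceil(total/3)) = max(21, 16) = 21
Ratio = 21 / 21 = 1.0

1.0


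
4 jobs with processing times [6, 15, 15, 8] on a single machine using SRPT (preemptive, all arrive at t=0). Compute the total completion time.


Since all jobs arrive at t=0, SRPT equals SPT ordering.
SPT order: [6, 8, 15, 15]
Completion times:
  Job 1: p=6, C=6
  Job 2: p=8, C=14
  Job 3: p=15, C=29
  Job 4: p=15, C=44
Total completion time = 6 + 14 + 29 + 44 = 93

93


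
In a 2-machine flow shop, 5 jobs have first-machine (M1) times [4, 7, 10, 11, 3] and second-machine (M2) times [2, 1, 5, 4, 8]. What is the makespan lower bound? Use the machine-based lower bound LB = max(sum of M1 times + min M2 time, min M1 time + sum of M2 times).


LB1 = sum(M1 times) + min(M2 times) = 35 + 1 = 36
LB2 = min(M1 times) + sum(M2 times) = 3 + 20 = 23
Lower bound = max(LB1, LB2) = max(36, 23) = 36

36


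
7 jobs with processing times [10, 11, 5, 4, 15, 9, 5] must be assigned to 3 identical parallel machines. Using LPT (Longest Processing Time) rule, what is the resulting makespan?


Sort jobs in decreasing order (LPT): [15, 11, 10, 9, 5, 5, 4]
Assign each job to the least loaded machine:
  Machine 1: jobs [15, 5], load = 20
  Machine 2: jobs [11, 5, 4], load = 20
  Machine 3: jobs [10, 9], load = 19
Makespan = max load = 20

20


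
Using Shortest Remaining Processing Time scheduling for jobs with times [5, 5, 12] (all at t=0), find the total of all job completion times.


Since all jobs arrive at t=0, SRPT equals SPT ordering.
SPT order: [5, 5, 12]
Completion times:
  Job 1: p=5, C=5
  Job 2: p=5, C=10
  Job 3: p=12, C=22
Total completion time = 5 + 10 + 22 = 37

37


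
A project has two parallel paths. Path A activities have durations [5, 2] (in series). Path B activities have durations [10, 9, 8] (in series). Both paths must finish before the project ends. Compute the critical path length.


Path A total = 5 + 2 = 7
Path B total = 10 + 9 + 8 = 27
Critical path = longest path = max(7, 27) = 27

27


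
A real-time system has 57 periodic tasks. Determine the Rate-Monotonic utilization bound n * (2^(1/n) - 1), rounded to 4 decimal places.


Compute 2^(1/57) = 1.0122347161
Subtract 1: 1.0122347161 - 1 = 0.0122347161
Multiply by n: 57 * 0.0122347161 = 0.6973788177
Round to 4 dp: 0.6974

0.6974


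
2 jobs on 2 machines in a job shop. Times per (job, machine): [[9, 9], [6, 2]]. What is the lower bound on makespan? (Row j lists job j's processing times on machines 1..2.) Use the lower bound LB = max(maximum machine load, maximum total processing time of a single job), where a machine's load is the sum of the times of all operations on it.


Machine loads:
  Machine 1: 9 + 6 = 15
  Machine 2: 9 + 2 = 11
Max machine load = 15
Job totals:
  Job 1: 18
  Job 2: 8
Max job total = 18
Lower bound = max(15, 18) = 18

18


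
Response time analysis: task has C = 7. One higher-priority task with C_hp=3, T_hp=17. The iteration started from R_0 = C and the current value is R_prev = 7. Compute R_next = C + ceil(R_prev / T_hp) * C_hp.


R_next = C + ceil(R_prev / T_hp) * C_hp
ceil(7 / 17) = ceil(0.4118) = 1
Interference = 1 * 3 = 3
R_next = 7 + 3 = 10

10


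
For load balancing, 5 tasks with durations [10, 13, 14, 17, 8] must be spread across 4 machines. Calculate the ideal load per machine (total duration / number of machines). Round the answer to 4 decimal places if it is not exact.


Total processing time = 10 + 13 + 14 + 17 + 8 = 62
Number of machines = 4
Ideal balanced load = 62 / 4 = 15.5

15.5


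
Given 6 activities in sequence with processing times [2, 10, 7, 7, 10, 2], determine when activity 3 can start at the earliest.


Activity 3 starts after activities 1 through 2 complete.
Predecessor durations: [2, 10]
ES = 2 + 10 = 12

12


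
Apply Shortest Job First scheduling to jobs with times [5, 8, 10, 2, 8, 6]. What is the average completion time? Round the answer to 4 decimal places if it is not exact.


SJF order (ascending): [2, 5, 6, 8, 8, 10]
Completion times:
  Job 1: burst=2, C=2
  Job 2: burst=5, C=7
  Job 3: burst=6, C=13
  Job 4: burst=8, C=21
  Job 5: burst=8, C=29
  Job 6: burst=10, C=39
Average completion = 111/6 = 18.5

18.5


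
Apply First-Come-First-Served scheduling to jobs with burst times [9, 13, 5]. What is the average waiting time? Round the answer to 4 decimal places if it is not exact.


FCFS order (as given): [9, 13, 5]
Waiting times:
  Job 1: wait = 0
  Job 2: wait = 9
  Job 3: wait = 22
Sum of waiting times = 31
Average waiting time = 31/3 = 10.3333

10.3333


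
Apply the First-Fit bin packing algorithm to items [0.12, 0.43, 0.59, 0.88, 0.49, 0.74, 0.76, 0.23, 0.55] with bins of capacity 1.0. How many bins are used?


Place items sequentially using First-Fit:
  Item 0.12 -> new Bin 1
  Item 0.43 -> Bin 1 (now 0.55)
  Item 0.59 -> new Bin 2
  Item 0.88 -> new Bin 3
  Item 0.49 -> new Bin 4
  Item 0.74 -> new Bin 5
  Item 0.76 -> new Bin 6
  Item 0.23 -> Bin 1 (now 0.78)
  Item 0.55 -> new Bin 7
Total bins used = 7

7


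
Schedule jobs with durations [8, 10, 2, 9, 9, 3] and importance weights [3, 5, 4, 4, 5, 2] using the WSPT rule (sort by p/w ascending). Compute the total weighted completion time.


Compute p/w ratios and sort ascending (WSPT): [(2, 4), (3, 2), (9, 5), (10, 5), (9, 4), (8, 3)]
Compute weighted completion times:
  Job (p=2,w=4): C=2, w*C=4*2=8
  Job (p=3,w=2): C=5, w*C=2*5=10
  Job (p=9,w=5): C=14, w*C=5*14=70
  Job (p=10,w=5): C=24, w*C=5*24=120
  Job (p=9,w=4): C=33, w*C=4*33=132
  Job (p=8,w=3): C=41, w*C=3*41=123
Total weighted completion time = 463

463


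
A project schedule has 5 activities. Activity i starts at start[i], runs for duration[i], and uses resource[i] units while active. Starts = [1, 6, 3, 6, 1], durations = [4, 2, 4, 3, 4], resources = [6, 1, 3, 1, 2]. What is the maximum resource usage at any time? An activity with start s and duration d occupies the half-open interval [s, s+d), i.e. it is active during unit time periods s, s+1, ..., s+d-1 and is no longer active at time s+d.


Each activity i is active on [start_i, start_i + duration_i).
Compute total resource usage per time slot:
  t=0: active resources = [], total = 0
  t=1: active resources = [6, 2], total = 8
  t=2: active resources = [6, 2], total = 8
  t=3: active resources = [6, 3, 2], total = 11
  t=4: active resources = [6, 3, 2], total = 11
  t=5: active resources = [3], total = 3
  t=6: active resources = [1, 3, 1], total = 5
  t=7: active resources = [1, 1], total = 2
  t=8: active resources = [1], total = 1
Peak resource demand = 11

11


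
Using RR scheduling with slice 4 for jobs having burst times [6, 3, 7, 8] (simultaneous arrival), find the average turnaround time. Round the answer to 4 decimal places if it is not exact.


Time quantum = 4
Execution trace:
  J1 runs 4 units, time = 4
  J2 runs 3 units, time = 7
  J3 runs 4 units, time = 11
  J4 runs 4 units, time = 15
  J1 runs 2 units, time = 17
  J3 runs 3 units, time = 20
  J4 runs 4 units, time = 24
Finish times: [17, 7, 20, 24]
Average turnaround = 68/4 = 17.0

17.0


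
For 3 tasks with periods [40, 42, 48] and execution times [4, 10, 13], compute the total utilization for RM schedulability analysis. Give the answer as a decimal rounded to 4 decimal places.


Compute individual utilizations (exact fractions):
  Task 1: C/T = 4/40 = 1/10 (approx. 0.1)
  Task 2: C/T = 10/42 = 5/21 (approx. 0.2381)
  Task 3: C/T = 13/48 (approx. 0.2708)
Total utilization U = 1/10 + 5/21 + 13/48 = 341/560
Rounded to 4 decimal places: U = 0.6089
RM (Liu & Layland) bound for 3 tasks = 0.779763; compare with U = 341/560 (approx. 0.608929)
U <= bound, so schedulable by RM sufficient condition.

0.6089


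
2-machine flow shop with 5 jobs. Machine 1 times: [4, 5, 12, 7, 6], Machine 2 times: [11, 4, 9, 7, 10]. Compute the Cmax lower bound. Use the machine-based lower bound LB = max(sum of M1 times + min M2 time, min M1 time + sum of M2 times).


LB1 = sum(M1 times) + min(M2 times) = 34 + 4 = 38
LB2 = min(M1 times) + sum(M2 times) = 4 + 41 = 45
Lower bound = max(LB1, LB2) = max(38, 45) = 45

45


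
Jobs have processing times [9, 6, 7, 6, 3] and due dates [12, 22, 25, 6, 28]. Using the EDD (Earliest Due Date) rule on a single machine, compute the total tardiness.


Sort by due date (EDD order): [(6, 6), (9, 12), (6, 22), (7, 25), (3, 28)]
Compute completion times and tardiness:
  Job 1: p=6, d=6, C=6, tardiness=max(0,6-6)=0
  Job 2: p=9, d=12, C=15, tardiness=max(0,15-12)=3
  Job 3: p=6, d=22, C=21, tardiness=max(0,21-22)=0
  Job 4: p=7, d=25, C=28, tardiness=max(0,28-25)=3
  Job 5: p=3, d=28, C=31, tardiness=max(0,31-28)=3
Total tardiness = 9

9


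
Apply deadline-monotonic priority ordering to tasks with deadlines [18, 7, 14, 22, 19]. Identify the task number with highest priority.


Sort tasks by relative deadline (ascending):
  Task 2: deadline = 7
  Task 3: deadline = 14
  Task 1: deadline = 18
  Task 5: deadline = 19
  Task 4: deadline = 22
Priority order (highest first): [2, 3, 1, 5, 4]
Highest priority task = 2

2


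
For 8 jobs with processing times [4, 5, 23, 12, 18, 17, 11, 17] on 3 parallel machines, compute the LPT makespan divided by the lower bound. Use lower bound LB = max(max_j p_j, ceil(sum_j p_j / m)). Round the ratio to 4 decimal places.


LPT order: [23, 18, 17, 17, 12, 11, 5, 4]
Machine loads after assignment: [38, 35, 34]
LPT makespan = 38
Lower bound = max(max_job, ceil(total/3)) = max(23, 36) = 36
Ratio = 38 / 36 = 1.0556

1.0556


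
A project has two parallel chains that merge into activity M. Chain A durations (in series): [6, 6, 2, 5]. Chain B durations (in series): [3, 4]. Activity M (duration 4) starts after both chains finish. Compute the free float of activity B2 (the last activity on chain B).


ES(B2) = sum of predecessors on chain B = 3
EF(B2) = ES + duration = 3 + 4 = 7
Successor of B2 is M. ES(M) = max(sum(A), sum(B)) = max(19, 7) = 19
Free float = ES(successor) - EF(current) = 19 - 7 = 12

12


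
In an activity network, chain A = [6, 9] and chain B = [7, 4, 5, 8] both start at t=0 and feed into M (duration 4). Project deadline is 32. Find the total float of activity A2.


Forward pass: ES(A2) = sum of predecessors on chain A = 6
EF = ES + duration = 6 + 9 = 15
Backward pass: LF(M) = deadline = 32; LS(M) = 32 - 4 = 28
LF(A2) = LS(M) - sum(successors on chain A) = 28 - 0 = 28
LS = LF - duration = 28 - 9 = 19
Total float = LS - ES = 19 - 6 = 13

13


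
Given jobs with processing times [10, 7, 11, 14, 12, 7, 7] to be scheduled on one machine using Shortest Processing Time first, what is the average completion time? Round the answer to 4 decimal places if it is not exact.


Sort jobs by processing time (SPT order): [7, 7, 7, 10, 11, 12, 14]
Compute completion times sequentially:
  Job 1: processing = 7, completes at 7
  Job 2: processing = 7, completes at 14
  Job 3: processing = 7, completes at 21
  Job 4: processing = 10, completes at 31
  Job 5: processing = 11, completes at 42
  Job 6: processing = 12, completes at 54
  Job 7: processing = 14, completes at 68
Sum of completion times = 237
Average completion time = 237/7 = 33.8571

33.8571


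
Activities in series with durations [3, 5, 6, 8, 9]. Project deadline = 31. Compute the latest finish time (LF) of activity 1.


LF(activity 1) = deadline - sum of successor durations
Successors: activities 2 through 5 with durations [5, 6, 8, 9]
Sum of successor durations = 28
LF = 31 - 28 = 3

3


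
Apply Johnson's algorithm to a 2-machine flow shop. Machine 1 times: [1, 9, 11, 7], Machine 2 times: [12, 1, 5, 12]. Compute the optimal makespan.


Apply Johnson's rule:
  Group 1 (a <= b): [(1, 1, 12), (4, 7, 12)]
  Group 2 (a > b): [(3, 11, 5), (2, 9, 1)]
Optimal job order: [1, 4, 3, 2]
Schedule:
  Job 1: M1 done at 1, M2 done at 13
  Job 4: M1 done at 8, M2 done at 25
  Job 3: M1 done at 19, M2 done at 30
  Job 2: M1 done at 28, M2 done at 31
Makespan = 31

31


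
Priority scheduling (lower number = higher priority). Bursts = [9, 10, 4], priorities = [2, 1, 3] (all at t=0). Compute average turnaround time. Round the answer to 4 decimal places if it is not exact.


Sort by priority (ascending = highest first):
Order: [(1, 10), (2, 9), (3, 4)]
Completion times:
  Priority 1, burst=10, C=10
  Priority 2, burst=9, C=19
  Priority 3, burst=4, C=23
Average turnaround = 52/3 = 17.3333

17.3333


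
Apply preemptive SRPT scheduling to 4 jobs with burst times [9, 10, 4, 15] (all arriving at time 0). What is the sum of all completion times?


Since all jobs arrive at t=0, SRPT equals SPT ordering.
SPT order: [4, 9, 10, 15]
Completion times:
  Job 1: p=4, C=4
  Job 2: p=9, C=13
  Job 3: p=10, C=23
  Job 4: p=15, C=38
Total completion time = 4 + 13 + 23 + 38 = 78

78


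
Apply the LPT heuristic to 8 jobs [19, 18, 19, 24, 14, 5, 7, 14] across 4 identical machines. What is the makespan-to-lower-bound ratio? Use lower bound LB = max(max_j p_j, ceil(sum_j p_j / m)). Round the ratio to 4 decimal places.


LPT order: [24, 19, 19, 18, 14, 14, 7, 5]
Machine loads after assignment: [29, 33, 26, 32]
LPT makespan = 33
Lower bound = max(max_job, ceil(total/4)) = max(24, 30) = 30
Ratio = 33 / 30 = 1.1

1.1


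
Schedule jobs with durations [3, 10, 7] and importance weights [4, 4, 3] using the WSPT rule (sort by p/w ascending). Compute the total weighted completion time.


Compute p/w ratios and sort ascending (WSPT): [(3, 4), (7, 3), (10, 4)]
Compute weighted completion times:
  Job (p=3,w=4): C=3, w*C=4*3=12
  Job (p=7,w=3): C=10, w*C=3*10=30
  Job (p=10,w=4): C=20, w*C=4*20=80
Total weighted completion time = 122

122


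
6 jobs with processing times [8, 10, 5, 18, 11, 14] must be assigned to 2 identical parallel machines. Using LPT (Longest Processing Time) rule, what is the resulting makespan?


Sort jobs in decreasing order (LPT): [18, 14, 11, 10, 8, 5]
Assign each job to the least loaded machine:
  Machine 1: jobs [18, 10, 5], load = 33
  Machine 2: jobs [14, 11, 8], load = 33
Makespan = max load = 33

33


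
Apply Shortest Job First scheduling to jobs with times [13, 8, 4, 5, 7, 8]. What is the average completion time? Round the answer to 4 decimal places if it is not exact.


SJF order (ascending): [4, 5, 7, 8, 8, 13]
Completion times:
  Job 1: burst=4, C=4
  Job 2: burst=5, C=9
  Job 3: burst=7, C=16
  Job 4: burst=8, C=24
  Job 5: burst=8, C=32
  Job 6: burst=13, C=45
Average completion = 130/6 = 21.6667

21.6667


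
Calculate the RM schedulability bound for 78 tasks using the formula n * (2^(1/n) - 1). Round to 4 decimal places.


Compute 2^(1/78) = 1.0089261045
Subtract 1: 1.0089261045 - 1 = 0.0089261045
Multiply by n: 78 * 0.0089261045 = 0.6962361510
Round to 4 dp: 0.6962

0.6962


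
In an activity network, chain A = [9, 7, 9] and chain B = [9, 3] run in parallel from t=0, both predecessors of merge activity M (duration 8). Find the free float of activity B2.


ES(B2) = sum of predecessors on chain B = 9
EF(B2) = ES + duration = 9 + 3 = 12
Successor of B2 is M. ES(M) = max(sum(A), sum(B)) = max(25, 12) = 25
Free float = ES(successor) - EF(current) = 25 - 12 = 13

13


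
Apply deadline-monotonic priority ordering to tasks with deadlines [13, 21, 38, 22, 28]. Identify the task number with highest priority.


Sort tasks by relative deadline (ascending):
  Task 1: deadline = 13
  Task 2: deadline = 21
  Task 4: deadline = 22
  Task 5: deadline = 28
  Task 3: deadline = 38
Priority order (highest first): [1, 2, 4, 5, 3]
Highest priority task = 1

1


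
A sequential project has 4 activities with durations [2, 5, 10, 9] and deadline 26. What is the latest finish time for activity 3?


LF(activity 3) = deadline - sum of successor durations
Successors: activities 4 through 4 with durations [9]
Sum of successor durations = 9
LF = 26 - 9 = 17

17


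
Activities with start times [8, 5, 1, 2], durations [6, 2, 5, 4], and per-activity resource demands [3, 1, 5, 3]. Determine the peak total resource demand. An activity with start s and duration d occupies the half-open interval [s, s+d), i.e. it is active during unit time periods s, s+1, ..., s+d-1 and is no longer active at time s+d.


Each activity i is active on [start_i, start_i + duration_i).
Compute total resource usage per time slot:
  t=0: active resources = [], total = 0
  t=1: active resources = [5], total = 5
  t=2: active resources = [5, 3], total = 8
  t=3: active resources = [5, 3], total = 8
  t=4: active resources = [5, 3], total = 8
  t=5: active resources = [1, 5, 3], total = 9
  t=6: active resources = [1], total = 1
  t=7: active resources = [], total = 0
  t=8: active resources = [3], total = 3
  t=9: active resources = [3], total = 3
  t=10: active resources = [3], total = 3
  t=11: active resources = [3], total = 3
  t=12: active resources = [3], total = 3
  t=13: active resources = [3], total = 3
Peak resource demand = 9

9


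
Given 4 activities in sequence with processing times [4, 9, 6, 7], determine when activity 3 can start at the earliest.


Activity 3 starts after activities 1 through 2 complete.
Predecessor durations: [4, 9]
ES = 4 + 9 = 13

13


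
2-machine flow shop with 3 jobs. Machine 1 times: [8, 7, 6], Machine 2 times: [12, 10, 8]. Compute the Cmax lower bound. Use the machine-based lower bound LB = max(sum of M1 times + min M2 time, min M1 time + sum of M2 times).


LB1 = sum(M1 times) + min(M2 times) = 21 + 8 = 29
LB2 = min(M1 times) + sum(M2 times) = 6 + 30 = 36
Lower bound = max(LB1, LB2) = max(29, 36) = 36

36


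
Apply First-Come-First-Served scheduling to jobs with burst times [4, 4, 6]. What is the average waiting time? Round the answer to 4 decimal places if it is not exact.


FCFS order (as given): [4, 4, 6]
Waiting times:
  Job 1: wait = 0
  Job 2: wait = 4
  Job 3: wait = 8
Sum of waiting times = 12
Average waiting time = 12/3 = 4.0

4.0


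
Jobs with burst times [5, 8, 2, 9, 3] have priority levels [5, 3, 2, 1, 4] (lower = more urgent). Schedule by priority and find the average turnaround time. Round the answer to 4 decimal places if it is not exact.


Sort by priority (ascending = highest first):
Order: [(1, 9), (2, 2), (3, 8), (4, 3), (5, 5)]
Completion times:
  Priority 1, burst=9, C=9
  Priority 2, burst=2, C=11
  Priority 3, burst=8, C=19
  Priority 4, burst=3, C=22
  Priority 5, burst=5, C=27
Average turnaround = 88/5 = 17.6

17.6


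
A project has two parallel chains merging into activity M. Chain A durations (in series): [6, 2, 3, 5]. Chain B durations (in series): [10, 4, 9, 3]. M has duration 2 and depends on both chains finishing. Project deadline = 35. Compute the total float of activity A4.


Forward pass: ES(A4) = sum of predecessors on chain A = 11
EF = ES + duration = 11 + 5 = 16
Backward pass: LF(M) = deadline = 35; LS(M) = 35 - 2 = 33
LF(A4) = LS(M) - sum(successors on chain A) = 33 - 0 = 33
LS = LF - duration = 33 - 5 = 28
Total float = LS - ES = 28 - 11 = 17

17


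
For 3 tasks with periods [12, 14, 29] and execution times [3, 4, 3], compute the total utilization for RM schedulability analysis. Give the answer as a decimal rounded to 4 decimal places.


Compute individual utilizations (exact fractions):
  Task 1: C/T = 3/12 = 1/4 (approx. 0.25)
  Task 2: C/T = 4/14 = 2/7 (approx. 0.2857)
  Task 3: C/T = 3/29 (approx. 0.1034)
Total utilization U = 1/4 + 2/7 + 3/29 = 519/812
Rounded to 4 decimal places: U = 0.6392
RM (Liu & Layland) bound for 3 tasks = 0.779763; compare with U = 519/812 (approx. 0.639163)
U <= bound, so schedulable by RM sufficient condition.

0.6392


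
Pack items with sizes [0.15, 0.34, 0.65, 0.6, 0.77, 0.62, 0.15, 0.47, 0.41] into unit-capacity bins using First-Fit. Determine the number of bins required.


Place items sequentially using First-Fit:
  Item 0.15 -> new Bin 1
  Item 0.34 -> Bin 1 (now 0.49)
  Item 0.65 -> new Bin 2
  Item 0.6 -> new Bin 3
  Item 0.77 -> new Bin 4
  Item 0.62 -> new Bin 5
  Item 0.15 -> Bin 1 (now 0.64)
  Item 0.47 -> new Bin 6
  Item 0.41 -> Bin 6 (now 0.88)
Total bins used = 6

6


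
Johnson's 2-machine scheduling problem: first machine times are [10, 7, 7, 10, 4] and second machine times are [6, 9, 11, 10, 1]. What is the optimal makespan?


Apply Johnson's rule:
  Group 1 (a <= b): [(2, 7, 9), (3, 7, 11), (4, 10, 10)]
  Group 2 (a > b): [(1, 10, 6), (5, 4, 1)]
Optimal job order: [2, 3, 4, 1, 5]
Schedule:
  Job 2: M1 done at 7, M2 done at 16
  Job 3: M1 done at 14, M2 done at 27
  Job 4: M1 done at 24, M2 done at 37
  Job 1: M1 done at 34, M2 done at 43
  Job 5: M1 done at 38, M2 done at 44
Makespan = 44

44


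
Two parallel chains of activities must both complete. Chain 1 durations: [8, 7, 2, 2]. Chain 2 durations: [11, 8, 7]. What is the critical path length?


Path A total = 8 + 7 + 2 + 2 = 19
Path B total = 11 + 8 + 7 = 26
Critical path = longest path = max(19, 26) = 26

26


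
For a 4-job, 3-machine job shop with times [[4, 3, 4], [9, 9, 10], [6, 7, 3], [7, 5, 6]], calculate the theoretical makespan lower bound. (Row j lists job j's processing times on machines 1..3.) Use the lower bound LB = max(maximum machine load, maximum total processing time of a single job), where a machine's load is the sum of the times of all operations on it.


Machine loads:
  Machine 1: 4 + 9 + 6 + 7 = 26
  Machine 2: 3 + 9 + 7 + 5 = 24
  Machine 3: 4 + 10 + 3 + 6 = 23
Max machine load = 26
Job totals:
  Job 1: 11
  Job 2: 28
  Job 3: 16
  Job 4: 18
Max job total = 28
Lower bound = max(26, 28) = 28

28


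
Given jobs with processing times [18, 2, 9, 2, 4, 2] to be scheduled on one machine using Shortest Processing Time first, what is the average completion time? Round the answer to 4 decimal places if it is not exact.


Sort jobs by processing time (SPT order): [2, 2, 2, 4, 9, 18]
Compute completion times sequentially:
  Job 1: processing = 2, completes at 2
  Job 2: processing = 2, completes at 4
  Job 3: processing = 2, completes at 6
  Job 4: processing = 4, completes at 10
  Job 5: processing = 9, completes at 19
  Job 6: processing = 18, completes at 37
Sum of completion times = 78
Average completion time = 78/6 = 13.0

13.0


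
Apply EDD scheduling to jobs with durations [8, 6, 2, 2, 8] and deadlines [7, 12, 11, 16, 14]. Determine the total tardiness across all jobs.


Sort by due date (EDD order): [(8, 7), (2, 11), (6, 12), (8, 14), (2, 16)]
Compute completion times and tardiness:
  Job 1: p=8, d=7, C=8, tardiness=max(0,8-7)=1
  Job 2: p=2, d=11, C=10, tardiness=max(0,10-11)=0
  Job 3: p=6, d=12, C=16, tardiness=max(0,16-12)=4
  Job 4: p=8, d=14, C=24, tardiness=max(0,24-14)=10
  Job 5: p=2, d=16, C=26, tardiness=max(0,26-16)=10
Total tardiness = 25

25


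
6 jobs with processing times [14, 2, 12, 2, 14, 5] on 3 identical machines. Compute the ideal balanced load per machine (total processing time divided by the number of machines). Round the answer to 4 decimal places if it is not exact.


Total processing time = 14 + 2 + 12 + 2 + 14 + 5 = 49
Number of machines = 3
Ideal balanced load = 49 / 3 = 16.3333

16.3333


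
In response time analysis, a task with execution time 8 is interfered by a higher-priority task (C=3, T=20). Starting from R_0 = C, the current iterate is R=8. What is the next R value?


R_next = C + ceil(R_prev / T_hp) * C_hp
ceil(8 / 20) = ceil(0.4) = 1
Interference = 1 * 3 = 3
R_next = 8 + 3 = 11

11


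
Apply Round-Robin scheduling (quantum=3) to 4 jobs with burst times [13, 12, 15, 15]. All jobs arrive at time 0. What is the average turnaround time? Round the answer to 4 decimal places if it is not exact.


Time quantum = 3
Execution trace:
  J1 runs 3 units, time = 3
  J2 runs 3 units, time = 6
  J3 runs 3 units, time = 9
  J4 runs 3 units, time = 12
  J1 runs 3 units, time = 15
  J2 runs 3 units, time = 18
  J3 runs 3 units, time = 21
  J4 runs 3 units, time = 24
  J1 runs 3 units, time = 27
  J2 runs 3 units, time = 30
  J3 runs 3 units, time = 33
  J4 runs 3 units, time = 36
  J1 runs 3 units, time = 39
  J2 runs 3 units, time = 42
  J3 runs 3 units, time = 45
  J4 runs 3 units, time = 48
  J1 runs 1 units, time = 49
  J3 runs 3 units, time = 52
  J4 runs 3 units, time = 55
Finish times: [49, 42, 52, 55]
Average turnaround = 198/4 = 49.5

49.5


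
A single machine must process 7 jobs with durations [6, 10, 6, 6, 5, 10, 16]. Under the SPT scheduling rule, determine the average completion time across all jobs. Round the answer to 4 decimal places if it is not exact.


Sort jobs by processing time (SPT order): [5, 6, 6, 6, 10, 10, 16]
Compute completion times sequentially:
  Job 1: processing = 5, completes at 5
  Job 2: processing = 6, completes at 11
  Job 3: processing = 6, completes at 17
  Job 4: processing = 6, completes at 23
  Job 5: processing = 10, completes at 33
  Job 6: processing = 10, completes at 43
  Job 7: processing = 16, completes at 59
Sum of completion times = 191
Average completion time = 191/7 = 27.2857

27.2857


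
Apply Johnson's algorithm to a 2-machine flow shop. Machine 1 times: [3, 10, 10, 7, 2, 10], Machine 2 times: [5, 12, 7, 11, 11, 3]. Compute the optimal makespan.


Apply Johnson's rule:
  Group 1 (a <= b): [(5, 2, 11), (1, 3, 5), (4, 7, 11), (2, 10, 12)]
  Group 2 (a > b): [(3, 10, 7), (6, 10, 3)]
Optimal job order: [5, 1, 4, 2, 3, 6]
Schedule:
  Job 5: M1 done at 2, M2 done at 13
  Job 1: M1 done at 5, M2 done at 18
  Job 4: M1 done at 12, M2 done at 29
  Job 2: M1 done at 22, M2 done at 41
  Job 3: M1 done at 32, M2 done at 48
  Job 6: M1 done at 42, M2 done at 51
Makespan = 51

51


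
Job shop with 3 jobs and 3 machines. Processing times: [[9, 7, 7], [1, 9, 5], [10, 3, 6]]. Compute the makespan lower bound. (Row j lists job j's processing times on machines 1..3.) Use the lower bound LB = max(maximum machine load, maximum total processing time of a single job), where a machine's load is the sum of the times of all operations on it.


Machine loads:
  Machine 1: 9 + 1 + 10 = 20
  Machine 2: 7 + 9 + 3 = 19
  Machine 3: 7 + 5 + 6 = 18
Max machine load = 20
Job totals:
  Job 1: 23
  Job 2: 15
  Job 3: 19
Max job total = 23
Lower bound = max(20, 23) = 23

23


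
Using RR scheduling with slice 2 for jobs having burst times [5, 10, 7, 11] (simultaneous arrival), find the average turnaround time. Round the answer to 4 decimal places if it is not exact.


Time quantum = 2
Execution trace:
  J1 runs 2 units, time = 2
  J2 runs 2 units, time = 4
  J3 runs 2 units, time = 6
  J4 runs 2 units, time = 8
  J1 runs 2 units, time = 10
  J2 runs 2 units, time = 12
  J3 runs 2 units, time = 14
  J4 runs 2 units, time = 16
  J1 runs 1 units, time = 17
  J2 runs 2 units, time = 19
  J3 runs 2 units, time = 21
  J4 runs 2 units, time = 23
  J2 runs 2 units, time = 25
  J3 runs 1 units, time = 26
  J4 runs 2 units, time = 28
  J2 runs 2 units, time = 30
  J4 runs 2 units, time = 32
  J4 runs 1 units, time = 33
Finish times: [17, 30, 26, 33]
Average turnaround = 106/4 = 26.5

26.5


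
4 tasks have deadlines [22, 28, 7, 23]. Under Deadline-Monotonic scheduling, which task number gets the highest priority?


Sort tasks by relative deadline (ascending):
  Task 3: deadline = 7
  Task 1: deadline = 22
  Task 4: deadline = 23
  Task 2: deadline = 28
Priority order (highest first): [3, 1, 4, 2]
Highest priority task = 3

3


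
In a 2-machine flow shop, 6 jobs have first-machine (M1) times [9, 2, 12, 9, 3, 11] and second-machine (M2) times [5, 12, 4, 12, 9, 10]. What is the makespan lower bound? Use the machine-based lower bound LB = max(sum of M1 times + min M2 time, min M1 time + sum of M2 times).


LB1 = sum(M1 times) + min(M2 times) = 46 + 4 = 50
LB2 = min(M1 times) + sum(M2 times) = 2 + 52 = 54
Lower bound = max(LB1, LB2) = max(50, 54) = 54

54


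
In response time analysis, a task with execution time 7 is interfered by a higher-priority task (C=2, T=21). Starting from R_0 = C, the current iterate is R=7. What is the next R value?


R_next = C + ceil(R_prev / T_hp) * C_hp
ceil(7 / 21) = ceil(0.3333) = 1
Interference = 1 * 2 = 2
R_next = 7 + 2 = 9

9


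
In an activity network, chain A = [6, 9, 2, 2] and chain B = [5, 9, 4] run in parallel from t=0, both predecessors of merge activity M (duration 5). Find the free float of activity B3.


ES(B3) = sum of predecessors on chain B = 14
EF(B3) = ES + duration = 14 + 4 = 18
Successor of B3 is M. ES(M) = max(sum(A), sum(B)) = max(19, 18) = 19
Free float = ES(successor) - EF(current) = 19 - 18 = 1

1


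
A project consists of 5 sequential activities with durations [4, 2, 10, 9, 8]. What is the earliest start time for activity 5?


Activity 5 starts after activities 1 through 4 complete.
Predecessor durations: [4, 2, 10, 9]
ES = 4 + 2 + 10 + 9 = 25

25


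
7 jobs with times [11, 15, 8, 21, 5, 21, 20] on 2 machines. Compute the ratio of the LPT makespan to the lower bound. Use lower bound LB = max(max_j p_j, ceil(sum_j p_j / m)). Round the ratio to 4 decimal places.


LPT order: [21, 21, 20, 15, 11, 8, 5]
Machine loads after assignment: [49, 52]
LPT makespan = 52
Lower bound = max(max_job, ceil(total/2)) = max(21, 51) = 51
Ratio = 52 / 51 = 1.0196

1.0196


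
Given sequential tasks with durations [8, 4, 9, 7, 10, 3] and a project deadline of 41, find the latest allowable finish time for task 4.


LF(activity 4) = deadline - sum of successor durations
Successors: activities 5 through 6 with durations [10, 3]
Sum of successor durations = 13
LF = 41 - 13 = 28

28
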